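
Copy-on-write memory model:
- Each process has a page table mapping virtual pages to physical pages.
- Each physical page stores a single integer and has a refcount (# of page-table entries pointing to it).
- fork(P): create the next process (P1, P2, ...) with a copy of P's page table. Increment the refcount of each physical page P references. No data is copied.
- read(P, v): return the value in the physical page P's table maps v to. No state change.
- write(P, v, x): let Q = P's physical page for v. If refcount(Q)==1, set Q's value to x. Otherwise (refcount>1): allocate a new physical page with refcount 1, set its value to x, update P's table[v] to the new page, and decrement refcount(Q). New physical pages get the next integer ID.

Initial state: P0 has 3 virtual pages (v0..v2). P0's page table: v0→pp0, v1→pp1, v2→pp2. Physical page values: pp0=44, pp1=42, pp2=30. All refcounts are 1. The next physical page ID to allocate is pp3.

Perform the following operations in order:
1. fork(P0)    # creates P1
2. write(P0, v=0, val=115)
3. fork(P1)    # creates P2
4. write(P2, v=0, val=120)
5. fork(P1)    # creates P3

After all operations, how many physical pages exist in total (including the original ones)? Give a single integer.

Op 1: fork(P0) -> P1. 3 ppages; refcounts: pp0:2 pp1:2 pp2:2
Op 2: write(P0, v0, 115). refcount(pp0)=2>1 -> COPY to pp3. 4 ppages; refcounts: pp0:1 pp1:2 pp2:2 pp3:1
Op 3: fork(P1) -> P2. 4 ppages; refcounts: pp0:2 pp1:3 pp2:3 pp3:1
Op 4: write(P2, v0, 120). refcount(pp0)=2>1 -> COPY to pp4. 5 ppages; refcounts: pp0:1 pp1:3 pp2:3 pp3:1 pp4:1
Op 5: fork(P1) -> P3. 5 ppages; refcounts: pp0:2 pp1:4 pp2:4 pp3:1 pp4:1

Answer: 5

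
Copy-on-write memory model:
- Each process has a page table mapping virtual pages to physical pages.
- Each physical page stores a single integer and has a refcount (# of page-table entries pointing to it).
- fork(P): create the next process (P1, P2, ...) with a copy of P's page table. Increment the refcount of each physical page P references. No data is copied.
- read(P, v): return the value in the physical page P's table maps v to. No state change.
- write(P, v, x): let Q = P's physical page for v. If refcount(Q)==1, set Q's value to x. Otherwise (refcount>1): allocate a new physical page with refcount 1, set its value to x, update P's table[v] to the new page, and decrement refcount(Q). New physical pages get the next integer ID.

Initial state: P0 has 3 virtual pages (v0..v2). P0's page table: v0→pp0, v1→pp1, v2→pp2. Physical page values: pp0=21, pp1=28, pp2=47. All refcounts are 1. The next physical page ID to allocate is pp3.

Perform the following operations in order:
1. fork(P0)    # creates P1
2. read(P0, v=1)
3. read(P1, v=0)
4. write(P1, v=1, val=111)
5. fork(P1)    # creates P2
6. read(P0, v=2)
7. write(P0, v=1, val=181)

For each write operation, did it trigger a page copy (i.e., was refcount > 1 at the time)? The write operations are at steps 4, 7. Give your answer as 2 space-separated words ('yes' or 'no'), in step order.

Op 1: fork(P0) -> P1. 3 ppages; refcounts: pp0:2 pp1:2 pp2:2
Op 2: read(P0, v1) -> 28. No state change.
Op 3: read(P1, v0) -> 21. No state change.
Op 4: write(P1, v1, 111). refcount(pp1)=2>1 -> COPY to pp3. 4 ppages; refcounts: pp0:2 pp1:1 pp2:2 pp3:1
Op 5: fork(P1) -> P2. 4 ppages; refcounts: pp0:3 pp1:1 pp2:3 pp3:2
Op 6: read(P0, v2) -> 47. No state change.
Op 7: write(P0, v1, 181). refcount(pp1)=1 -> write in place. 4 ppages; refcounts: pp0:3 pp1:1 pp2:3 pp3:2

yes no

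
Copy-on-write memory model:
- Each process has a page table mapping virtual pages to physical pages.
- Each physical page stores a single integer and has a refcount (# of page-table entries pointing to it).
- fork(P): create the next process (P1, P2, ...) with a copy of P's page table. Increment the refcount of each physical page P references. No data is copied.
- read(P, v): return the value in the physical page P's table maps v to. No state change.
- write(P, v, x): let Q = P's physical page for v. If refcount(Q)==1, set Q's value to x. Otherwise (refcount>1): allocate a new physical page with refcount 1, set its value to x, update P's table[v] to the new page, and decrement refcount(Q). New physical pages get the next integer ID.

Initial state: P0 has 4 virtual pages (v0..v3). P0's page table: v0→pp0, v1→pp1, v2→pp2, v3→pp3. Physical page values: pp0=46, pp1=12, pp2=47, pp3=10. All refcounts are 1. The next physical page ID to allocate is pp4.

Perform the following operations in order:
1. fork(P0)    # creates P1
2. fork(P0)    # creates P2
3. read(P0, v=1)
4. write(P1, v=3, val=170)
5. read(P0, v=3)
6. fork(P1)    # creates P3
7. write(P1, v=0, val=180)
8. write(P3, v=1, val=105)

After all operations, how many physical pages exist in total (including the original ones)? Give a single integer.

Op 1: fork(P0) -> P1. 4 ppages; refcounts: pp0:2 pp1:2 pp2:2 pp3:2
Op 2: fork(P0) -> P2. 4 ppages; refcounts: pp0:3 pp1:3 pp2:3 pp3:3
Op 3: read(P0, v1) -> 12. No state change.
Op 4: write(P1, v3, 170). refcount(pp3)=3>1 -> COPY to pp4. 5 ppages; refcounts: pp0:3 pp1:3 pp2:3 pp3:2 pp4:1
Op 5: read(P0, v3) -> 10. No state change.
Op 6: fork(P1) -> P3. 5 ppages; refcounts: pp0:4 pp1:4 pp2:4 pp3:2 pp4:2
Op 7: write(P1, v0, 180). refcount(pp0)=4>1 -> COPY to pp5. 6 ppages; refcounts: pp0:3 pp1:4 pp2:4 pp3:2 pp4:2 pp5:1
Op 8: write(P3, v1, 105). refcount(pp1)=4>1 -> COPY to pp6. 7 ppages; refcounts: pp0:3 pp1:3 pp2:4 pp3:2 pp4:2 pp5:1 pp6:1

Answer: 7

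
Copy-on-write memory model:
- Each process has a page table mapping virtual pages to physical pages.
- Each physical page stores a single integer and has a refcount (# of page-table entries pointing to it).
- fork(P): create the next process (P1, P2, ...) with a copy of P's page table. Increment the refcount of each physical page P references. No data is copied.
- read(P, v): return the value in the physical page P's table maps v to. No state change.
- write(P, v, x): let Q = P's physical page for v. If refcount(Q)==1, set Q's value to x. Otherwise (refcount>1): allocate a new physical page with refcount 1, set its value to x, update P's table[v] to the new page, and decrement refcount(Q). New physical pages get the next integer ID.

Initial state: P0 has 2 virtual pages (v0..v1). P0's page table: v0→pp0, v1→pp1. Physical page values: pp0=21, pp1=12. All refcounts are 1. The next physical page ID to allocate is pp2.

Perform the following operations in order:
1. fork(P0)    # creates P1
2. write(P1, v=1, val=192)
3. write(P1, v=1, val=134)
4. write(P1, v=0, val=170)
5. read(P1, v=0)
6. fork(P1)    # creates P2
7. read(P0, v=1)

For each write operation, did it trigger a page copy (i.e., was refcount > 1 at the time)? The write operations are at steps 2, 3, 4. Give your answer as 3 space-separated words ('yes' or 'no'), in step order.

Op 1: fork(P0) -> P1. 2 ppages; refcounts: pp0:2 pp1:2
Op 2: write(P1, v1, 192). refcount(pp1)=2>1 -> COPY to pp2. 3 ppages; refcounts: pp0:2 pp1:1 pp2:1
Op 3: write(P1, v1, 134). refcount(pp2)=1 -> write in place. 3 ppages; refcounts: pp0:2 pp1:1 pp2:1
Op 4: write(P1, v0, 170). refcount(pp0)=2>1 -> COPY to pp3. 4 ppages; refcounts: pp0:1 pp1:1 pp2:1 pp3:1
Op 5: read(P1, v0) -> 170. No state change.
Op 6: fork(P1) -> P2. 4 ppages; refcounts: pp0:1 pp1:1 pp2:2 pp3:2
Op 7: read(P0, v1) -> 12. No state change.

yes no yes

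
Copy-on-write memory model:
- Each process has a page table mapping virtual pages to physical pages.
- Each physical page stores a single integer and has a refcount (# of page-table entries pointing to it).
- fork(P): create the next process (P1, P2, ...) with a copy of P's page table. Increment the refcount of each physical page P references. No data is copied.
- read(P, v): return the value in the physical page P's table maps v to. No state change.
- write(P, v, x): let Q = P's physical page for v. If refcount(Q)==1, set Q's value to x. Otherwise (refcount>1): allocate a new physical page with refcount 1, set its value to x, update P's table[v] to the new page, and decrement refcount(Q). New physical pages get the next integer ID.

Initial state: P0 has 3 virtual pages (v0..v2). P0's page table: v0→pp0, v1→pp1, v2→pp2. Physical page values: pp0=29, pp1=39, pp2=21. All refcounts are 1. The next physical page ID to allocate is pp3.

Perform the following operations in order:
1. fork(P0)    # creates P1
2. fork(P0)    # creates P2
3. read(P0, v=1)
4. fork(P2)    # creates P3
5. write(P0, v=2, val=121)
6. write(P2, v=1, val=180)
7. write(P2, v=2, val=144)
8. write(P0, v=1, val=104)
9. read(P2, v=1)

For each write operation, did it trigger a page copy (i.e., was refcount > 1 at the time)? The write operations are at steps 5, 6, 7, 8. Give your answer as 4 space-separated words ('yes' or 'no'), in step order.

Op 1: fork(P0) -> P1. 3 ppages; refcounts: pp0:2 pp1:2 pp2:2
Op 2: fork(P0) -> P2. 3 ppages; refcounts: pp0:3 pp1:3 pp2:3
Op 3: read(P0, v1) -> 39. No state change.
Op 4: fork(P2) -> P3. 3 ppages; refcounts: pp0:4 pp1:4 pp2:4
Op 5: write(P0, v2, 121). refcount(pp2)=4>1 -> COPY to pp3. 4 ppages; refcounts: pp0:4 pp1:4 pp2:3 pp3:1
Op 6: write(P2, v1, 180). refcount(pp1)=4>1 -> COPY to pp4. 5 ppages; refcounts: pp0:4 pp1:3 pp2:3 pp3:1 pp4:1
Op 7: write(P2, v2, 144). refcount(pp2)=3>1 -> COPY to pp5. 6 ppages; refcounts: pp0:4 pp1:3 pp2:2 pp3:1 pp4:1 pp5:1
Op 8: write(P0, v1, 104). refcount(pp1)=3>1 -> COPY to pp6. 7 ppages; refcounts: pp0:4 pp1:2 pp2:2 pp3:1 pp4:1 pp5:1 pp6:1
Op 9: read(P2, v1) -> 180. No state change.

yes yes yes yes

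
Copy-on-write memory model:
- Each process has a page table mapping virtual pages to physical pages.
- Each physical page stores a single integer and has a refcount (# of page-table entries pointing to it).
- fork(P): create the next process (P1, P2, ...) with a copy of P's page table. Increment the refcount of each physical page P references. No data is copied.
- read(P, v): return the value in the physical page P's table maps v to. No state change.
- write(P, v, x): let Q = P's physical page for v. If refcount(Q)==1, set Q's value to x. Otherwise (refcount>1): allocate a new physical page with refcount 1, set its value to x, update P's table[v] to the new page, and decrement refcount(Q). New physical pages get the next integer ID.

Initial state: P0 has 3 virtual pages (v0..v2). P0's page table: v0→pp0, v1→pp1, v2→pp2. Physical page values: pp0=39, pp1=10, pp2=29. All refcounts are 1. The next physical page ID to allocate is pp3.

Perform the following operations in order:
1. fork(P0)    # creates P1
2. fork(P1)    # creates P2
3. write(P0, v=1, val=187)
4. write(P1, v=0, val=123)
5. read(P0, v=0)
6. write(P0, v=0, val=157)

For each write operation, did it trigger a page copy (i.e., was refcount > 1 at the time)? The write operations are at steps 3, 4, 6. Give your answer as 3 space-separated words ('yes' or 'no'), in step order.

Op 1: fork(P0) -> P1. 3 ppages; refcounts: pp0:2 pp1:2 pp2:2
Op 2: fork(P1) -> P2. 3 ppages; refcounts: pp0:3 pp1:3 pp2:3
Op 3: write(P0, v1, 187). refcount(pp1)=3>1 -> COPY to pp3. 4 ppages; refcounts: pp0:3 pp1:2 pp2:3 pp3:1
Op 4: write(P1, v0, 123). refcount(pp0)=3>1 -> COPY to pp4. 5 ppages; refcounts: pp0:2 pp1:2 pp2:3 pp3:1 pp4:1
Op 5: read(P0, v0) -> 39. No state change.
Op 6: write(P0, v0, 157). refcount(pp0)=2>1 -> COPY to pp5. 6 ppages; refcounts: pp0:1 pp1:2 pp2:3 pp3:1 pp4:1 pp5:1

yes yes yes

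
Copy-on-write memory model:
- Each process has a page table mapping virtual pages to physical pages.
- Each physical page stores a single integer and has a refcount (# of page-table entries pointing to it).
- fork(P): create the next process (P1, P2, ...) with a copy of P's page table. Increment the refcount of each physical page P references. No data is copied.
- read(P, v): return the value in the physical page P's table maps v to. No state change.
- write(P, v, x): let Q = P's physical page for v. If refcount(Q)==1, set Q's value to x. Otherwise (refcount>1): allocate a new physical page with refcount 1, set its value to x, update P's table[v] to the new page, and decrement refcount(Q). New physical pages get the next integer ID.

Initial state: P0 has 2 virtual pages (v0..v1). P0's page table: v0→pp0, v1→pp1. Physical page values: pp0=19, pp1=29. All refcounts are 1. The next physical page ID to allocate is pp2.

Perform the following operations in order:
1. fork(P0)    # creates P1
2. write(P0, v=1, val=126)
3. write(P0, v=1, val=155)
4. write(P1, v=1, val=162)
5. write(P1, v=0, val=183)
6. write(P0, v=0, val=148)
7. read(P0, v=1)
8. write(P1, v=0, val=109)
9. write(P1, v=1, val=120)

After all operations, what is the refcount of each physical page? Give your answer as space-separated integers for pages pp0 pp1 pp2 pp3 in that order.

Op 1: fork(P0) -> P1. 2 ppages; refcounts: pp0:2 pp1:2
Op 2: write(P0, v1, 126). refcount(pp1)=2>1 -> COPY to pp2. 3 ppages; refcounts: pp0:2 pp1:1 pp2:1
Op 3: write(P0, v1, 155). refcount(pp2)=1 -> write in place. 3 ppages; refcounts: pp0:2 pp1:1 pp2:1
Op 4: write(P1, v1, 162). refcount(pp1)=1 -> write in place. 3 ppages; refcounts: pp0:2 pp1:1 pp2:1
Op 5: write(P1, v0, 183). refcount(pp0)=2>1 -> COPY to pp3. 4 ppages; refcounts: pp0:1 pp1:1 pp2:1 pp3:1
Op 6: write(P0, v0, 148). refcount(pp0)=1 -> write in place. 4 ppages; refcounts: pp0:1 pp1:1 pp2:1 pp3:1
Op 7: read(P0, v1) -> 155. No state change.
Op 8: write(P1, v0, 109). refcount(pp3)=1 -> write in place. 4 ppages; refcounts: pp0:1 pp1:1 pp2:1 pp3:1
Op 9: write(P1, v1, 120). refcount(pp1)=1 -> write in place. 4 ppages; refcounts: pp0:1 pp1:1 pp2:1 pp3:1

Answer: 1 1 1 1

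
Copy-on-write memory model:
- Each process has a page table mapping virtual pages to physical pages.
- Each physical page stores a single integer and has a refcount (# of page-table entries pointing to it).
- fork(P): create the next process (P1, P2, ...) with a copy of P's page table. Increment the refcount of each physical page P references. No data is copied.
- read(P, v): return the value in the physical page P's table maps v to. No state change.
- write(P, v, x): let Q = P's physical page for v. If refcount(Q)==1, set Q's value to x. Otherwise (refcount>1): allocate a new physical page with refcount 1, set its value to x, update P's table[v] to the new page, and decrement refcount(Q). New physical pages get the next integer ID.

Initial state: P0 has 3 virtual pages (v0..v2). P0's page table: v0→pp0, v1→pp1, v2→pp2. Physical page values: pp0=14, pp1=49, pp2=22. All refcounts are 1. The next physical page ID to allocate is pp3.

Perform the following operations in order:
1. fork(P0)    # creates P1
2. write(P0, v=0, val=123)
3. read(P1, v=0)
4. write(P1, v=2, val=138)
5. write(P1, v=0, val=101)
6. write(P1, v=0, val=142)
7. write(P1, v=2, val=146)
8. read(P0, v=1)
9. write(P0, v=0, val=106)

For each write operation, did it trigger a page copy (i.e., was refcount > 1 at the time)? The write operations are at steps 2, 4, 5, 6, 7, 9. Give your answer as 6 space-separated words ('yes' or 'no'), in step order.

Op 1: fork(P0) -> P1. 3 ppages; refcounts: pp0:2 pp1:2 pp2:2
Op 2: write(P0, v0, 123). refcount(pp0)=2>1 -> COPY to pp3. 4 ppages; refcounts: pp0:1 pp1:2 pp2:2 pp3:1
Op 3: read(P1, v0) -> 14. No state change.
Op 4: write(P1, v2, 138). refcount(pp2)=2>1 -> COPY to pp4. 5 ppages; refcounts: pp0:1 pp1:2 pp2:1 pp3:1 pp4:1
Op 5: write(P1, v0, 101). refcount(pp0)=1 -> write in place. 5 ppages; refcounts: pp0:1 pp1:2 pp2:1 pp3:1 pp4:1
Op 6: write(P1, v0, 142). refcount(pp0)=1 -> write in place. 5 ppages; refcounts: pp0:1 pp1:2 pp2:1 pp3:1 pp4:1
Op 7: write(P1, v2, 146). refcount(pp4)=1 -> write in place. 5 ppages; refcounts: pp0:1 pp1:2 pp2:1 pp3:1 pp4:1
Op 8: read(P0, v1) -> 49. No state change.
Op 9: write(P0, v0, 106). refcount(pp3)=1 -> write in place. 5 ppages; refcounts: pp0:1 pp1:2 pp2:1 pp3:1 pp4:1

yes yes no no no no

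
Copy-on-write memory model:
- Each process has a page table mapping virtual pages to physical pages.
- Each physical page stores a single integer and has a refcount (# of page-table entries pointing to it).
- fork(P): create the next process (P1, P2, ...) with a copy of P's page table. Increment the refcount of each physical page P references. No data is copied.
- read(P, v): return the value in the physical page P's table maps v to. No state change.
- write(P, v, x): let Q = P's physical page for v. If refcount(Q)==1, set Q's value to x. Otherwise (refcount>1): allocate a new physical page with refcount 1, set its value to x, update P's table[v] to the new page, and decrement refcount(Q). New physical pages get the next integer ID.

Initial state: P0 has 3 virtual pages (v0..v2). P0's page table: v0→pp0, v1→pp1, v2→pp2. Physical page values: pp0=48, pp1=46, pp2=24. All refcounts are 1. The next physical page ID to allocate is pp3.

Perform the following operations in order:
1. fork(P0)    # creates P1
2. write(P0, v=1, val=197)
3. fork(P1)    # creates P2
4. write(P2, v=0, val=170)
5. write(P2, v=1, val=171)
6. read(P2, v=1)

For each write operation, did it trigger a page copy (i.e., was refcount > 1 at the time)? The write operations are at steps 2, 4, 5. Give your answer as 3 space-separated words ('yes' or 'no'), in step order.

Op 1: fork(P0) -> P1. 3 ppages; refcounts: pp0:2 pp1:2 pp2:2
Op 2: write(P0, v1, 197). refcount(pp1)=2>1 -> COPY to pp3. 4 ppages; refcounts: pp0:2 pp1:1 pp2:2 pp3:1
Op 3: fork(P1) -> P2. 4 ppages; refcounts: pp0:3 pp1:2 pp2:3 pp3:1
Op 4: write(P2, v0, 170). refcount(pp0)=3>1 -> COPY to pp4. 5 ppages; refcounts: pp0:2 pp1:2 pp2:3 pp3:1 pp4:1
Op 5: write(P2, v1, 171). refcount(pp1)=2>1 -> COPY to pp5. 6 ppages; refcounts: pp0:2 pp1:1 pp2:3 pp3:1 pp4:1 pp5:1
Op 6: read(P2, v1) -> 171. No state change.

yes yes yes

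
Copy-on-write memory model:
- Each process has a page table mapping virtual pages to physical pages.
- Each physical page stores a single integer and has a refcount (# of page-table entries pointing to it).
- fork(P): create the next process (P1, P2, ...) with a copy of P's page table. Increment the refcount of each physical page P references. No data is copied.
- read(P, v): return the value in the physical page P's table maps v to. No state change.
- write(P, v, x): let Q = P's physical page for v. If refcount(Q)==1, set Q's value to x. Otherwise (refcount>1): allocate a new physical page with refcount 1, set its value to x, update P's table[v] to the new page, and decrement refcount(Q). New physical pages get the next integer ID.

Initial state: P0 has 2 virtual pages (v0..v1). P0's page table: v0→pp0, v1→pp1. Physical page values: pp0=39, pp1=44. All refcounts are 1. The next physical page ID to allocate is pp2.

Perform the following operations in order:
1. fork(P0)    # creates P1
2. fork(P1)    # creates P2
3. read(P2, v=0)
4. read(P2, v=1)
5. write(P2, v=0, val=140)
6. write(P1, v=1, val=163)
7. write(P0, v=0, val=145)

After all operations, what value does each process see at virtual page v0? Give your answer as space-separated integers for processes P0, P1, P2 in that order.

Answer: 145 39 140

Derivation:
Op 1: fork(P0) -> P1. 2 ppages; refcounts: pp0:2 pp1:2
Op 2: fork(P1) -> P2. 2 ppages; refcounts: pp0:3 pp1:3
Op 3: read(P2, v0) -> 39. No state change.
Op 4: read(P2, v1) -> 44. No state change.
Op 5: write(P2, v0, 140). refcount(pp0)=3>1 -> COPY to pp2. 3 ppages; refcounts: pp0:2 pp1:3 pp2:1
Op 6: write(P1, v1, 163). refcount(pp1)=3>1 -> COPY to pp3. 4 ppages; refcounts: pp0:2 pp1:2 pp2:1 pp3:1
Op 7: write(P0, v0, 145). refcount(pp0)=2>1 -> COPY to pp4. 5 ppages; refcounts: pp0:1 pp1:2 pp2:1 pp3:1 pp4:1
P0: v0 -> pp4 = 145
P1: v0 -> pp0 = 39
P2: v0 -> pp2 = 140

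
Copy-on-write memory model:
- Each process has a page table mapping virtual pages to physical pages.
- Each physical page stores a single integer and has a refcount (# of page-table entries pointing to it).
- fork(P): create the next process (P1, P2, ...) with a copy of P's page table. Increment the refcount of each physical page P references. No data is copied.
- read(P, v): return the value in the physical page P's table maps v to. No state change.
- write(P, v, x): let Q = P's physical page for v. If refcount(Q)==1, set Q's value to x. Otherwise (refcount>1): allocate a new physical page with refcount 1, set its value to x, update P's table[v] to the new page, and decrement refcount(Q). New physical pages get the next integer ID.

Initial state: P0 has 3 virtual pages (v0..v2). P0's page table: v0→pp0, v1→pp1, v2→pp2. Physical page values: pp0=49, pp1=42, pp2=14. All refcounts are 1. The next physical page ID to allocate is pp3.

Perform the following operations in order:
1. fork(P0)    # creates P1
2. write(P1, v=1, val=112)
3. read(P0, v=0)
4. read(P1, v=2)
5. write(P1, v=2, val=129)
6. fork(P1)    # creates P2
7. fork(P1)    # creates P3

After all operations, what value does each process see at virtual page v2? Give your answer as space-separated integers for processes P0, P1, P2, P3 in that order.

Answer: 14 129 129 129

Derivation:
Op 1: fork(P0) -> P1. 3 ppages; refcounts: pp0:2 pp1:2 pp2:2
Op 2: write(P1, v1, 112). refcount(pp1)=2>1 -> COPY to pp3. 4 ppages; refcounts: pp0:2 pp1:1 pp2:2 pp3:1
Op 3: read(P0, v0) -> 49. No state change.
Op 4: read(P1, v2) -> 14. No state change.
Op 5: write(P1, v2, 129). refcount(pp2)=2>1 -> COPY to pp4. 5 ppages; refcounts: pp0:2 pp1:1 pp2:1 pp3:1 pp4:1
Op 6: fork(P1) -> P2. 5 ppages; refcounts: pp0:3 pp1:1 pp2:1 pp3:2 pp4:2
Op 7: fork(P1) -> P3. 5 ppages; refcounts: pp0:4 pp1:1 pp2:1 pp3:3 pp4:3
P0: v2 -> pp2 = 14
P1: v2 -> pp4 = 129
P2: v2 -> pp4 = 129
P3: v2 -> pp4 = 129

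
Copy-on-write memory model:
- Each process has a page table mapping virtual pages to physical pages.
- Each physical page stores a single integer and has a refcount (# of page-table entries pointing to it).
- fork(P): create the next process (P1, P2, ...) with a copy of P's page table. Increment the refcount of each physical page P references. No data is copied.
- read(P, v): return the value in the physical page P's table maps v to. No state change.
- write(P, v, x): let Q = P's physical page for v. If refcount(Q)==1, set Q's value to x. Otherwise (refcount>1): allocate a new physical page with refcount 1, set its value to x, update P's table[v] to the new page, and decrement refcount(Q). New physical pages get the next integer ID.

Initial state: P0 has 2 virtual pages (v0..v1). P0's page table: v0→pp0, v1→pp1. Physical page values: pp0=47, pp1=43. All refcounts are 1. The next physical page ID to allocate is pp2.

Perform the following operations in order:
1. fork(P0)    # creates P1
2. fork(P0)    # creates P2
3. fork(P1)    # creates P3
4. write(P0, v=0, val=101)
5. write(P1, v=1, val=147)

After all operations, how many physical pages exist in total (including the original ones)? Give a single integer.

Op 1: fork(P0) -> P1. 2 ppages; refcounts: pp0:2 pp1:2
Op 2: fork(P0) -> P2. 2 ppages; refcounts: pp0:3 pp1:3
Op 3: fork(P1) -> P3. 2 ppages; refcounts: pp0:4 pp1:4
Op 4: write(P0, v0, 101). refcount(pp0)=4>1 -> COPY to pp2. 3 ppages; refcounts: pp0:3 pp1:4 pp2:1
Op 5: write(P1, v1, 147). refcount(pp1)=4>1 -> COPY to pp3. 4 ppages; refcounts: pp0:3 pp1:3 pp2:1 pp3:1

Answer: 4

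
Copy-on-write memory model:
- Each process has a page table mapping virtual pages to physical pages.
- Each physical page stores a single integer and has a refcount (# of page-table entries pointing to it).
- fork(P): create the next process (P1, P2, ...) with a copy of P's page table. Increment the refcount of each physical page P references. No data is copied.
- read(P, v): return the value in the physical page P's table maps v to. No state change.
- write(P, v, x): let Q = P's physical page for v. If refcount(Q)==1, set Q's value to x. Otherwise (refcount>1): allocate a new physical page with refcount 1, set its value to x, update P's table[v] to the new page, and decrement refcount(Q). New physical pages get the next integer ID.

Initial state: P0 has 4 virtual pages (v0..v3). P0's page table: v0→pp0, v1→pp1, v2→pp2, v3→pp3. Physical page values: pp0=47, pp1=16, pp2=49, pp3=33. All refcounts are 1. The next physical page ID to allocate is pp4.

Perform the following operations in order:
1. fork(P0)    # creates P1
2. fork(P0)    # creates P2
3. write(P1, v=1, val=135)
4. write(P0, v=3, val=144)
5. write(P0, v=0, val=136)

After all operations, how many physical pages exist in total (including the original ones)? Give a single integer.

Op 1: fork(P0) -> P1. 4 ppages; refcounts: pp0:2 pp1:2 pp2:2 pp3:2
Op 2: fork(P0) -> P2. 4 ppages; refcounts: pp0:3 pp1:3 pp2:3 pp3:3
Op 3: write(P1, v1, 135). refcount(pp1)=3>1 -> COPY to pp4. 5 ppages; refcounts: pp0:3 pp1:2 pp2:3 pp3:3 pp4:1
Op 4: write(P0, v3, 144). refcount(pp3)=3>1 -> COPY to pp5. 6 ppages; refcounts: pp0:3 pp1:2 pp2:3 pp3:2 pp4:1 pp5:1
Op 5: write(P0, v0, 136). refcount(pp0)=3>1 -> COPY to pp6. 7 ppages; refcounts: pp0:2 pp1:2 pp2:3 pp3:2 pp4:1 pp5:1 pp6:1

Answer: 7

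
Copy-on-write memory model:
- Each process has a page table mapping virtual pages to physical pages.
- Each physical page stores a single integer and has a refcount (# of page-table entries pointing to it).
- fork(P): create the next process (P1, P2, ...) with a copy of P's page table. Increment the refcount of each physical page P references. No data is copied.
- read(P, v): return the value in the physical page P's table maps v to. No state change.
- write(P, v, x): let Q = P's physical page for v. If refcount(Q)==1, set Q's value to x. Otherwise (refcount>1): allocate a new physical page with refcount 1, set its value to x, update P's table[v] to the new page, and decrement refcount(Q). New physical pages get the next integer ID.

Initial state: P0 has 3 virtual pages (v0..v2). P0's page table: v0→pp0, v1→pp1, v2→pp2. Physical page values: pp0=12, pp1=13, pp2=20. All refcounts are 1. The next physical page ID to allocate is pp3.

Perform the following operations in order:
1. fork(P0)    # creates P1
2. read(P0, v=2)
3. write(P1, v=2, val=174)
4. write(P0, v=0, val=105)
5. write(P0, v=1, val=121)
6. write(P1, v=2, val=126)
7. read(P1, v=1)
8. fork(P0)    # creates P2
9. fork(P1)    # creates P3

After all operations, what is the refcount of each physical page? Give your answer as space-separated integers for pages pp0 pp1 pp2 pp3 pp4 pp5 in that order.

Op 1: fork(P0) -> P1. 3 ppages; refcounts: pp0:2 pp1:2 pp2:2
Op 2: read(P0, v2) -> 20. No state change.
Op 3: write(P1, v2, 174). refcount(pp2)=2>1 -> COPY to pp3. 4 ppages; refcounts: pp0:2 pp1:2 pp2:1 pp3:1
Op 4: write(P0, v0, 105). refcount(pp0)=2>1 -> COPY to pp4. 5 ppages; refcounts: pp0:1 pp1:2 pp2:1 pp3:1 pp4:1
Op 5: write(P0, v1, 121). refcount(pp1)=2>1 -> COPY to pp5. 6 ppages; refcounts: pp0:1 pp1:1 pp2:1 pp3:1 pp4:1 pp5:1
Op 6: write(P1, v2, 126). refcount(pp3)=1 -> write in place. 6 ppages; refcounts: pp0:1 pp1:1 pp2:1 pp3:1 pp4:1 pp5:1
Op 7: read(P1, v1) -> 13. No state change.
Op 8: fork(P0) -> P2. 6 ppages; refcounts: pp0:1 pp1:1 pp2:2 pp3:1 pp4:2 pp5:2
Op 9: fork(P1) -> P3. 6 ppages; refcounts: pp0:2 pp1:2 pp2:2 pp3:2 pp4:2 pp5:2

Answer: 2 2 2 2 2 2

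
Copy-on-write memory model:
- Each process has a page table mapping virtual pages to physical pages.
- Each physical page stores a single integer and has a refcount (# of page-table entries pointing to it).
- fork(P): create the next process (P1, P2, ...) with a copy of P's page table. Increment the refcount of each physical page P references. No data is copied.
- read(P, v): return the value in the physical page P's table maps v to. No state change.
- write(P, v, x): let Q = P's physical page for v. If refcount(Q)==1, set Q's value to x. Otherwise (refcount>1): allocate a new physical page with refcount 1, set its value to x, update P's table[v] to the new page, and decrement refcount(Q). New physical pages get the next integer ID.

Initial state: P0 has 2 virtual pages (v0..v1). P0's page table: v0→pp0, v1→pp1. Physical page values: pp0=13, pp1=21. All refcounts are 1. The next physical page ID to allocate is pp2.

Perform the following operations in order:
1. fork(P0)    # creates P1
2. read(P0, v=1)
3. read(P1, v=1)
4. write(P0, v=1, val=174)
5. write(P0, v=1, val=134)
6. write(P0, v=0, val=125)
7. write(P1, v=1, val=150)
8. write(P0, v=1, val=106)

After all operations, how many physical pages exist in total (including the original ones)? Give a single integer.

Op 1: fork(P0) -> P1. 2 ppages; refcounts: pp0:2 pp1:2
Op 2: read(P0, v1) -> 21. No state change.
Op 3: read(P1, v1) -> 21. No state change.
Op 4: write(P0, v1, 174). refcount(pp1)=2>1 -> COPY to pp2. 3 ppages; refcounts: pp0:2 pp1:1 pp2:1
Op 5: write(P0, v1, 134). refcount(pp2)=1 -> write in place. 3 ppages; refcounts: pp0:2 pp1:1 pp2:1
Op 6: write(P0, v0, 125). refcount(pp0)=2>1 -> COPY to pp3. 4 ppages; refcounts: pp0:1 pp1:1 pp2:1 pp3:1
Op 7: write(P1, v1, 150). refcount(pp1)=1 -> write in place. 4 ppages; refcounts: pp0:1 pp1:1 pp2:1 pp3:1
Op 8: write(P0, v1, 106). refcount(pp2)=1 -> write in place. 4 ppages; refcounts: pp0:1 pp1:1 pp2:1 pp3:1

Answer: 4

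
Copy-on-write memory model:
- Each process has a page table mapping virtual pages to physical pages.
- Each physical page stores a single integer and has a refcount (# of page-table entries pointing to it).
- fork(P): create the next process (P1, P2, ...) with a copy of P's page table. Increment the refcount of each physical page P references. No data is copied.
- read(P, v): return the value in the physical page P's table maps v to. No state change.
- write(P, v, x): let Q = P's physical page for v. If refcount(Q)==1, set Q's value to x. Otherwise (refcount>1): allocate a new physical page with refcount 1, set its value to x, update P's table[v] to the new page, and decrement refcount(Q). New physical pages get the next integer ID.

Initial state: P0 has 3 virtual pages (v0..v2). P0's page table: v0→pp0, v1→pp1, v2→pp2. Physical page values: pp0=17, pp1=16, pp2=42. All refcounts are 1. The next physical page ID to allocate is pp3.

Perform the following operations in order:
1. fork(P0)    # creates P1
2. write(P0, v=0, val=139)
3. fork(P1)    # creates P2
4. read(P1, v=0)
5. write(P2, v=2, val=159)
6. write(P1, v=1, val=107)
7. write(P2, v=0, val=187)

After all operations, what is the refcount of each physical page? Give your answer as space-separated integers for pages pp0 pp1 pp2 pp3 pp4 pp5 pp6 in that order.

Answer: 1 2 2 1 1 1 1

Derivation:
Op 1: fork(P0) -> P1. 3 ppages; refcounts: pp0:2 pp1:2 pp2:2
Op 2: write(P0, v0, 139). refcount(pp0)=2>1 -> COPY to pp3. 4 ppages; refcounts: pp0:1 pp1:2 pp2:2 pp3:1
Op 3: fork(P1) -> P2. 4 ppages; refcounts: pp0:2 pp1:3 pp2:3 pp3:1
Op 4: read(P1, v0) -> 17. No state change.
Op 5: write(P2, v2, 159). refcount(pp2)=3>1 -> COPY to pp4. 5 ppages; refcounts: pp0:2 pp1:3 pp2:2 pp3:1 pp4:1
Op 6: write(P1, v1, 107). refcount(pp1)=3>1 -> COPY to pp5. 6 ppages; refcounts: pp0:2 pp1:2 pp2:2 pp3:1 pp4:1 pp5:1
Op 7: write(P2, v0, 187). refcount(pp0)=2>1 -> COPY to pp6. 7 ppages; refcounts: pp0:1 pp1:2 pp2:2 pp3:1 pp4:1 pp5:1 pp6:1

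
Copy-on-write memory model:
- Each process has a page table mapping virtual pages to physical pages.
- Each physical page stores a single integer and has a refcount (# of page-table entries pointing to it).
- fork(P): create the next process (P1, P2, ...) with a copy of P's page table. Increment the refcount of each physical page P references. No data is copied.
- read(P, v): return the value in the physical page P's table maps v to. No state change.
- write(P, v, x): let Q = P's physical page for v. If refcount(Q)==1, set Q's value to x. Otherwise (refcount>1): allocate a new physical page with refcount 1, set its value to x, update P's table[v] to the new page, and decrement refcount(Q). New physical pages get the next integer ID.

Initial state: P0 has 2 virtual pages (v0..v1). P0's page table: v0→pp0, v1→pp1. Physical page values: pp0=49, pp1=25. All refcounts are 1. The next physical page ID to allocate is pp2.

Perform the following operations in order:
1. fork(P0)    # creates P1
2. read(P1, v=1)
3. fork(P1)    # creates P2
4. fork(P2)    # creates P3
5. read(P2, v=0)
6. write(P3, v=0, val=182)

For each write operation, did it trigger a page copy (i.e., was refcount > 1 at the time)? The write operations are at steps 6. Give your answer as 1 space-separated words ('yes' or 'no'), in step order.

Op 1: fork(P0) -> P1. 2 ppages; refcounts: pp0:2 pp1:2
Op 2: read(P1, v1) -> 25. No state change.
Op 3: fork(P1) -> P2. 2 ppages; refcounts: pp0:3 pp1:3
Op 4: fork(P2) -> P3. 2 ppages; refcounts: pp0:4 pp1:4
Op 5: read(P2, v0) -> 49. No state change.
Op 6: write(P3, v0, 182). refcount(pp0)=4>1 -> COPY to pp2. 3 ppages; refcounts: pp0:3 pp1:4 pp2:1

yes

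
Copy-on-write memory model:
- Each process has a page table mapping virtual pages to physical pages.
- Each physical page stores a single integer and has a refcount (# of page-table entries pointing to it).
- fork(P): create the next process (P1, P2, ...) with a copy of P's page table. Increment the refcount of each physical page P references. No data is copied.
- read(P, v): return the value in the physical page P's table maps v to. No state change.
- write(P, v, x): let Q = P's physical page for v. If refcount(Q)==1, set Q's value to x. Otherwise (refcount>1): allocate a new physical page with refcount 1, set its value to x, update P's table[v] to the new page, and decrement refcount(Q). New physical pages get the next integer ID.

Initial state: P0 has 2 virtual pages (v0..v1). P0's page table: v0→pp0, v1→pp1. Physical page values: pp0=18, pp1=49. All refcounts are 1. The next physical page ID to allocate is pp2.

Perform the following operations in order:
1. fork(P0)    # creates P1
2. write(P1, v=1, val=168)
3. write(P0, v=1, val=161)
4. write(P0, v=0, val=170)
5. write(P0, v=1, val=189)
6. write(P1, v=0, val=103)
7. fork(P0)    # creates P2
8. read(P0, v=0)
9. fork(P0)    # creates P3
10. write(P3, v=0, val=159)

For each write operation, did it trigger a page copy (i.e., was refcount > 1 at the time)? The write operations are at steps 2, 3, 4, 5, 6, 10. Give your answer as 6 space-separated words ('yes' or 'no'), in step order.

Op 1: fork(P0) -> P1. 2 ppages; refcounts: pp0:2 pp1:2
Op 2: write(P1, v1, 168). refcount(pp1)=2>1 -> COPY to pp2. 3 ppages; refcounts: pp0:2 pp1:1 pp2:1
Op 3: write(P0, v1, 161). refcount(pp1)=1 -> write in place. 3 ppages; refcounts: pp0:2 pp1:1 pp2:1
Op 4: write(P0, v0, 170). refcount(pp0)=2>1 -> COPY to pp3. 4 ppages; refcounts: pp0:1 pp1:1 pp2:1 pp3:1
Op 5: write(P0, v1, 189). refcount(pp1)=1 -> write in place. 4 ppages; refcounts: pp0:1 pp1:1 pp2:1 pp3:1
Op 6: write(P1, v0, 103). refcount(pp0)=1 -> write in place. 4 ppages; refcounts: pp0:1 pp1:1 pp2:1 pp3:1
Op 7: fork(P0) -> P2. 4 ppages; refcounts: pp0:1 pp1:2 pp2:1 pp3:2
Op 8: read(P0, v0) -> 170. No state change.
Op 9: fork(P0) -> P3. 4 ppages; refcounts: pp0:1 pp1:3 pp2:1 pp3:3
Op 10: write(P3, v0, 159). refcount(pp3)=3>1 -> COPY to pp4. 5 ppages; refcounts: pp0:1 pp1:3 pp2:1 pp3:2 pp4:1

yes no yes no no yes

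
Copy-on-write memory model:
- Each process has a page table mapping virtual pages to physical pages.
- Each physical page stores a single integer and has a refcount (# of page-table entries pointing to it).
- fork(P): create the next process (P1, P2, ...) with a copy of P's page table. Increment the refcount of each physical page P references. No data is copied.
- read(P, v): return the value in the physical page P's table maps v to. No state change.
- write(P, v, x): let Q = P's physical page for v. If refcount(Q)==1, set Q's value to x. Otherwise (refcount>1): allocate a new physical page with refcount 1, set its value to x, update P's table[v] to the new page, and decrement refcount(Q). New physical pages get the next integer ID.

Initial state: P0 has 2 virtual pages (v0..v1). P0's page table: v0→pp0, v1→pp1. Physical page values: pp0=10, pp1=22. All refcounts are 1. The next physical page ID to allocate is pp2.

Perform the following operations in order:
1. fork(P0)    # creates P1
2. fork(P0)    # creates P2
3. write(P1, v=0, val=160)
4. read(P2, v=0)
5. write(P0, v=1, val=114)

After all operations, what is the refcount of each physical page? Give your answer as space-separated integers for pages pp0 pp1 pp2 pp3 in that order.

Op 1: fork(P0) -> P1. 2 ppages; refcounts: pp0:2 pp1:2
Op 2: fork(P0) -> P2. 2 ppages; refcounts: pp0:3 pp1:3
Op 3: write(P1, v0, 160). refcount(pp0)=3>1 -> COPY to pp2. 3 ppages; refcounts: pp0:2 pp1:3 pp2:1
Op 4: read(P2, v0) -> 10. No state change.
Op 5: write(P0, v1, 114). refcount(pp1)=3>1 -> COPY to pp3. 4 ppages; refcounts: pp0:2 pp1:2 pp2:1 pp3:1

Answer: 2 2 1 1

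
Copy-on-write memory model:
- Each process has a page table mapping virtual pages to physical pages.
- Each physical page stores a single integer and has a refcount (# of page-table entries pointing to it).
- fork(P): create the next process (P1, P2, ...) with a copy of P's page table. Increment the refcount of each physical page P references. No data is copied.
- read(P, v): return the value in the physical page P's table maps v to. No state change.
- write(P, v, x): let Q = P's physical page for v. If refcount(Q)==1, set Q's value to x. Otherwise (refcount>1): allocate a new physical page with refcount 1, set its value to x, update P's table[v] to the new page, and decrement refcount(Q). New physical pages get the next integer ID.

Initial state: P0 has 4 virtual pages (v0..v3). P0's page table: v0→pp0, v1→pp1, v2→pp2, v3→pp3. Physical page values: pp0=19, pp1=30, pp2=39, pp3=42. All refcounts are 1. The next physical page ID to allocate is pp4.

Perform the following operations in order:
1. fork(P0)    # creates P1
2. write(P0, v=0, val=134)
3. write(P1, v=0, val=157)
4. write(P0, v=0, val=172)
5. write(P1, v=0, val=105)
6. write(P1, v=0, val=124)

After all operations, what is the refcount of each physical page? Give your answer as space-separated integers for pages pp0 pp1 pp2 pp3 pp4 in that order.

Answer: 1 2 2 2 1

Derivation:
Op 1: fork(P0) -> P1. 4 ppages; refcounts: pp0:2 pp1:2 pp2:2 pp3:2
Op 2: write(P0, v0, 134). refcount(pp0)=2>1 -> COPY to pp4. 5 ppages; refcounts: pp0:1 pp1:2 pp2:2 pp3:2 pp4:1
Op 3: write(P1, v0, 157). refcount(pp0)=1 -> write in place. 5 ppages; refcounts: pp0:1 pp1:2 pp2:2 pp3:2 pp4:1
Op 4: write(P0, v0, 172). refcount(pp4)=1 -> write in place. 5 ppages; refcounts: pp0:1 pp1:2 pp2:2 pp3:2 pp4:1
Op 5: write(P1, v0, 105). refcount(pp0)=1 -> write in place. 5 ppages; refcounts: pp0:1 pp1:2 pp2:2 pp3:2 pp4:1
Op 6: write(P1, v0, 124). refcount(pp0)=1 -> write in place. 5 ppages; refcounts: pp0:1 pp1:2 pp2:2 pp3:2 pp4:1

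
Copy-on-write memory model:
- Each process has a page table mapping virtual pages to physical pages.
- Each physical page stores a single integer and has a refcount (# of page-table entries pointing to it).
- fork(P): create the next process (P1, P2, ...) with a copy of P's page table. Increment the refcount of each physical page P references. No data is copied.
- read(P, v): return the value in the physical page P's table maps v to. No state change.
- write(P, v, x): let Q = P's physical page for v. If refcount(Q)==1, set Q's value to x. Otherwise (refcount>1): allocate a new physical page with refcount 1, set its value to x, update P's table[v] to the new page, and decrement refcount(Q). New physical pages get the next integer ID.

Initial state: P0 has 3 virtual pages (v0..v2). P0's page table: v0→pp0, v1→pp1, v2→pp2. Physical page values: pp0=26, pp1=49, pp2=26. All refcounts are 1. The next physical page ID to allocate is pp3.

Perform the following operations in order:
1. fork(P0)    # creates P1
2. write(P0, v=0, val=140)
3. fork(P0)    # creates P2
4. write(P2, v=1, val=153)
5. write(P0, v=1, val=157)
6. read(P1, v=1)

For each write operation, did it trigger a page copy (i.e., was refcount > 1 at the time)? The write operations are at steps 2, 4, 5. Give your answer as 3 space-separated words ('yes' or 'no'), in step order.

Op 1: fork(P0) -> P1. 3 ppages; refcounts: pp0:2 pp1:2 pp2:2
Op 2: write(P0, v0, 140). refcount(pp0)=2>1 -> COPY to pp3. 4 ppages; refcounts: pp0:1 pp1:2 pp2:2 pp3:1
Op 3: fork(P0) -> P2. 4 ppages; refcounts: pp0:1 pp1:3 pp2:3 pp3:2
Op 4: write(P2, v1, 153). refcount(pp1)=3>1 -> COPY to pp4. 5 ppages; refcounts: pp0:1 pp1:2 pp2:3 pp3:2 pp4:1
Op 5: write(P0, v1, 157). refcount(pp1)=2>1 -> COPY to pp5. 6 ppages; refcounts: pp0:1 pp1:1 pp2:3 pp3:2 pp4:1 pp5:1
Op 6: read(P1, v1) -> 49. No state change.

yes yes yes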